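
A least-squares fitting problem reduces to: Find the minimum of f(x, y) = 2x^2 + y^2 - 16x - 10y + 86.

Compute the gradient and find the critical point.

f(x,y) = 2x^2 + y^2 - 16x - 10y + 86
df/dx = 4x + (-16) = 0  =>  x = 4
df/dy = 2y + (-10) = 0  =>  y = 5
f(4, 5) = 2*(4)^2 + 1*(5)^2 + -16*(4) + -10*(5) + 86 = 29
Hessian is diagonal with entries 4, 2 > 0, so this is a minimum.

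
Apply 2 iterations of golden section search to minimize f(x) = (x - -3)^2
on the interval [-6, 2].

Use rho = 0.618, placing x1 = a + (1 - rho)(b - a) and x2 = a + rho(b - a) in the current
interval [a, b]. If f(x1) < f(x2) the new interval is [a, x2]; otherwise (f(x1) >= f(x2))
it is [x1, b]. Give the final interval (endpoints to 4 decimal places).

Golden section search for min of f(x) = (x - -3)^2 on [-6, 2].
Each step: x1 = a + (1 - rho)(b - a), x2 = a + rho(b - a); if f(x1) < f(x2) keep [a, x2], otherwise keep [x1, b].
Step 1: [-6.0000, 2.0000], x1=-2.9440 (f=0.0031), x2=-1.0560 (f=3.7791); f(x1) < f(x2) => keep [-6.0000, -1.0560]
Step 2: [-6.0000, -1.0560], x1=-4.1114 (f=1.2352), x2=-2.9446 (f=0.0031); f(x1) > f(x2) => keep [-4.1114, -1.0560]
Final interval: [-4.1114, -1.0560]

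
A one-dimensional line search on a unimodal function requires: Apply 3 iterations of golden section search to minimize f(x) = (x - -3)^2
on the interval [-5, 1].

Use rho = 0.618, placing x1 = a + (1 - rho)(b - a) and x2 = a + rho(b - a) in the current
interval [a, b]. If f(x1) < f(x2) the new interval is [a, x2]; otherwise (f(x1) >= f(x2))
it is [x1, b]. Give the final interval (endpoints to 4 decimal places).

Golden section search for min of f(x) = (x - -3)^2 on [-5, 1].
Each step: x1 = a + (1 - rho)(b - a), x2 = a + rho(b - a); if f(x1) < f(x2) keep [a, x2], otherwise keep [x1, b].
Step 1: [-5.0000, 1.0000], x1=-2.7080 (f=0.0853), x2=-1.2920 (f=2.9173); f(x1) < f(x2) => keep [-5.0000, -1.2920]
Step 2: [-5.0000, -1.2920], x1=-3.5835 (f=0.3405), x2=-2.7085 (f=0.0850); f(x1) > f(x2) => keep [-3.5835, -1.2920]
Step 3: [-3.5835, -1.2920], x1=-2.7082 (f=0.0852), x2=-2.1674 (f=0.6933); f(x1) < f(x2) => keep [-3.5835, -2.1674]
Final interval: [-3.5835, -2.1674]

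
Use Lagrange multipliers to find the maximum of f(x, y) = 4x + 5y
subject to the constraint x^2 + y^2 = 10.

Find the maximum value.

Set up Lagrange conditions: grad f = lambda * grad g
  4 = 2*lambda*x
  5 = 2*lambda*y
From these: x/y = 4/5, so x = 4t, y = 5t for some t.
Substitute into constraint: (4t)^2 + (5t)^2 = 10
  t^2 * 41 = 10
  t = sqrt(10/41)
Maximum = 4*x + 5*y = (4^2 + 5^2)*t = 41 * sqrt(10/41) = sqrt(410)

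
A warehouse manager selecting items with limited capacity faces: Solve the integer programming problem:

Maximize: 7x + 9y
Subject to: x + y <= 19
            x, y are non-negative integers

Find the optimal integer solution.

Objective: 7x + 9y, constraint: x + y <= 19
Coefficient of y is 9 > coefficient of x is 7, so allocate the entire budget to y.
Optimal: x = 0, y = 19, value = 171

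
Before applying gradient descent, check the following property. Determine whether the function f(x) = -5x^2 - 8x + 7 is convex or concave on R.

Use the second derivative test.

f(x) = -5x^2 - 8x + 7
f'(x) = -10x - 8
f''(x) = -10
Since f''(x) = -10 < 0 for all x, f is concave on R.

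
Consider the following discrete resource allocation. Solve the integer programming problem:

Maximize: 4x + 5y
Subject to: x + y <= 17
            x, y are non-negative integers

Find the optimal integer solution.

Objective: 4x + 5y, constraint: x + y <= 17
Coefficient of y is 5 > coefficient of x is 4, so allocate the entire budget to y.
Optimal: x = 0, y = 17, value = 85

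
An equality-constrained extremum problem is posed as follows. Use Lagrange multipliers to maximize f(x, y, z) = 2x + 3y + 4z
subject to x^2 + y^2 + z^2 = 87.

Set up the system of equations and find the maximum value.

Lagrange conditions: 2 = 2*lambda*x, 3 = 2*lambda*y, 4 = 2*lambda*z
So x:2 = y:3 = z:4, i.e. x = 2t, y = 3t, z = 4t
Constraint: t^2*(2^2 + 3^2 + 4^2) = 87
  t^2 * 29 = 87  =>  t = sqrt(3)
Maximum = 2*2t + 3*3t + 4*4t = 29*sqrt(3) = sqrt(2523)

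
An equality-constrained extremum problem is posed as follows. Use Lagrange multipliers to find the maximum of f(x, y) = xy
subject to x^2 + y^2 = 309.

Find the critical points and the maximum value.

Lagrange conditions: y = 2*lambda*x and x = 2*lambda*y
If x = 0 then y = 0, violating the constraint, so x, y != 0.
Dividing: y/x = x/y => x^2 = y^2 => y = x or y = -x
Constraint: 2x^2 = 309 => x^2 = 309/2 => x = +/-sqrt(309/2)
Critical points: (sqrt(309/2), sqrt(309/2)), (-sqrt(309/2), -sqrt(309/2)), (sqrt(309/2), -sqrt(309/2)), (-sqrt(309/2), sqrt(309/2))
  y = x:  xy = x^2 = 309/2  at (sqrt(309/2), sqrt(309/2)) and (-sqrt(309/2), -sqrt(309/2))
  y = -x: xy = -x^2 = -309/2 at (sqrt(309/2), -sqrt(309/2)) and (-sqrt(309/2), sqrt(309/2))
Maximum xy = 309/2 at (sqrt(309/2), sqrt(309/2)) and (-sqrt(309/2), -sqrt(309/2))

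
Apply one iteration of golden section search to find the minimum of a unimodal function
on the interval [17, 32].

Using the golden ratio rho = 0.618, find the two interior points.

Golden section search on [17, 32].
Golden ratio rho = 0.618 (approx).
Interior points:
  x_1 = 17 + (1-0.618)*15 = 22.7300
  x_2 = 17 + 0.618*15 = 26.2700
Compare f(x_1) and f(x_2) to determine which subinterval to keep.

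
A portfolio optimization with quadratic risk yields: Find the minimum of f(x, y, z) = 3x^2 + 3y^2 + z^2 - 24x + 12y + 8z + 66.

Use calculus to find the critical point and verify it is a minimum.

f(x,y,z) = 3x^2 + 3y^2 + z^2 - 24x + 12y + 8z + 66
df/dx = 6x + (-24) = 0 => x = 4
df/dy = 6y + (12) = 0 => y = -2
df/dz = 2z + (8) = 0 => z = -4
f(4,-2,-4) = 3*(4)^2 + 3*(-2)^2 + 1*(-4)^2 + -24*(4) + 12*(-2) + 8*(-4) + 66 = -10
Hessian is diagonal with entries 6, 6, 2 > 0, confirmed minimum.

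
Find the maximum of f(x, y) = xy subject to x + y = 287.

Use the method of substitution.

Substitute y = 287 - x into f(x,y) = xy:
g(x) = x(287 - x) = 287x - x^2
g'(x) = 287 - 2x = 0  =>  x = 287/2
y = 287 - 287/2 = 287/2
Maximum value = (287/2) * (287/2) = 82369/4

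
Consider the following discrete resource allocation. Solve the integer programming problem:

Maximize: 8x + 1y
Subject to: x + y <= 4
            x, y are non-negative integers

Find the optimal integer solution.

Objective: 8x + 1y, constraint: x + y <= 4
Coefficient of x is 8 >= coefficient of y is 1, so allocate the entire budget to x.
Optimal: x = 4, y = 0, value = 32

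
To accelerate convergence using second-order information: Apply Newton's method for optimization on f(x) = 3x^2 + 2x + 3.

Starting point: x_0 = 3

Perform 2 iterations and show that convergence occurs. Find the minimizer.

f(x) = 3x^2 + 2x + 3, f'(x) = 6x + (2), f''(x) = 6
Step 1: f'(3) = 20, x_1 = 3 - 20/6 = -1/3
Step 2: f'(-1/3) = 0, x_2 = -1/3 (converged)
Newton's method converges in 1 step for quadratics.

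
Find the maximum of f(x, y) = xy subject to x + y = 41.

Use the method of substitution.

Substitute y = 41 - x into f(x,y) = xy:
g(x) = x(41 - x) = 41x - x^2
g'(x) = 41 - 2x = 0  =>  x = 41/2
y = 41 - 41/2 = 41/2
Maximum value = (41/2) * (41/2) = 1681/4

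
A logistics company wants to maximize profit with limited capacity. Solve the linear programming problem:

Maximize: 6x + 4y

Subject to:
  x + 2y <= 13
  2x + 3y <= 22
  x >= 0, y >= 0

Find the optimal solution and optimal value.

Feasible vertices: (0, 0), (0, 13/2), (5, 4), (11, 0)
Objective 6x + 4y at each:
  (0, 0): 0
  (0, 13/2): 26
  (5, 4): 46
  (11, 0): 66
Maximum is 66 at (11, 0).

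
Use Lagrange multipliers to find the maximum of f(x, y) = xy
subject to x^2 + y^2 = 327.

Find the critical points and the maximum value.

Lagrange conditions: y = 2*lambda*x and x = 2*lambda*y
If x = 0 then y = 0, violating the constraint, so x, y != 0.
Dividing: y/x = x/y => x^2 = y^2 => y = x or y = -x
Constraint: 2x^2 = 327 => x^2 = 327/2 => x = +/-sqrt(327/2)
Critical points: (sqrt(327/2), sqrt(327/2)), (-sqrt(327/2), -sqrt(327/2)), (sqrt(327/2), -sqrt(327/2)), (-sqrt(327/2), sqrt(327/2))
  y = x:  xy = x^2 = 327/2  at (sqrt(327/2), sqrt(327/2)) and (-sqrt(327/2), -sqrt(327/2))
  y = -x: xy = -x^2 = -327/2 at (sqrt(327/2), -sqrt(327/2)) and (-sqrt(327/2), sqrt(327/2))
Maximum xy = 327/2 at (sqrt(327/2), sqrt(327/2)) and (-sqrt(327/2), -sqrt(327/2))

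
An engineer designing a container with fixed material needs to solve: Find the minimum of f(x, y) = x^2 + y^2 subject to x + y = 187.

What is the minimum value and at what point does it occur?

Substitute y = 187 - x into f(x,y) = x^2 + y^2:
g(x) = x^2 + (187 - x)^2 = 2x^2 - 374x + 34969
g'(x) = 4x - 374 = 0  =>  x = 187/2
y = 187 - 187/2 = 187/2
Minimum value = (187/2)^2 + (187/2)^2 = 34969/2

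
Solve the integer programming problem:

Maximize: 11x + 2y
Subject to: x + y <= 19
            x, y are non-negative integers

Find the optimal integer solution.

Objective: 11x + 2y, constraint: x + y <= 19
Coefficient of x is 11 >= coefficient of y is 2, so allocate the entire budget to x.
Optimal: x = 19, y = 0, value = 209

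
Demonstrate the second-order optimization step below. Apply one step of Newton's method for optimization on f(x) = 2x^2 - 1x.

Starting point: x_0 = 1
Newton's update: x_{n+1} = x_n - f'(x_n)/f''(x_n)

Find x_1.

f(x) = 2x^2 - 1x
f'(x) = 4x + (-1), f''(x) = 4
Newton step: x_1 = x_0 - f'(x_0)/f''(x_0)
f'(1) = 3
x_1 = 1 - 3/4 = 1/4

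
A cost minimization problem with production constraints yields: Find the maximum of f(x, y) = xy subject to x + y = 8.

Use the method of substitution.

Substitute y = 8 - x into f(x,y) = xy:
g(x) = x(8 - x) = 8x - x^2
g'(x) = 8 - 2x = 0  =>  x = 4
y = 8 - 4 = 4
Maximum value = 4 * 4 = 16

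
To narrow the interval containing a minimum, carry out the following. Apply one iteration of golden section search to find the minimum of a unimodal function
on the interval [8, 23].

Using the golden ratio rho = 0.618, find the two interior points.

Golden section search on [8, 23].
Golden ratio rho = 0.618 (approx).
Interior points:
  x_1 = 8 + (1-0.618)*15 = 13.7300
  x_2 = 8 + 0.618*15 = 17.2700
Compare f(x_1) and f(x_2) to determine which subinterval to keep.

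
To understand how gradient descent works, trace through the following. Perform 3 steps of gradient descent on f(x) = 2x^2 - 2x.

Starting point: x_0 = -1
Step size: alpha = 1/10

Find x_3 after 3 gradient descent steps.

f(x) = 2x^2 - 2x, f'(x) = 4x + (-2)
Step 1: f'(-1) = -6, x_1 = -1 - 1/10 * -6 = -2/5
Step 2: f'(-2/5) = -18/5, x_2 = -2/5 - 1/10 * -18/5 = -1/25
Step 3: f'(-1/25) = -54/25, x_3 = -1/25 - 1/10 * -54/25 = 22/125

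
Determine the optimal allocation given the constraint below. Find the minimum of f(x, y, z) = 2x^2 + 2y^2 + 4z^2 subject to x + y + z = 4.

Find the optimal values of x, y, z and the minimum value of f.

Using Lagrange multipliers on f = 2x^2 + 2y^2 + 4z^2 with constraint x + y + z = 4:
Conditions: 2*2*x = lambda, 2*2*y = lambda, 2*4*z = lambda
So x = lambda/4, y = lambda/4, z = lambda/8
Substituting into constraint: lambda * (5/8) = 4
lambda = 32/5
x = 8/5, y = 8/5, z = 4/5
Minimum value = 64/5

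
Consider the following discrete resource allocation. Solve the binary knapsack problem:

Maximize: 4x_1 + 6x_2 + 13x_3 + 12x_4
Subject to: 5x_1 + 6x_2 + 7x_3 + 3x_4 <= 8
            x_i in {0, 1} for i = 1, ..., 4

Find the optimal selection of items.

Items: item 1 (v=4, w=5), item 2 (v=6, w=6), item 3 (v=13, w=7), item 4 (v=12, w=3)
Capacity: 8
Checking all 16 subsets (w = total weight, v = total value):
  {}: w = 0, v = 0
  {1}: w = 5, v = 4
  {2}: w = 6, v = 6
  {3}: w = 7, v = 13
  {4}: w = 3, v = 12
  {1, 2}: w = 11 > 8, infeasible
  {1, 3}: w = 12 > 8, infeasible
  {1, 4}: w = 8, v = 16
  {2, 3}: w = 13 > 8, infeasible
  {2, 4}: w = 9 > 8, infeasible
  {3, 4}: w = 10 > 8, infeasible
  {1, 2, 3}: w = 18 > 8, infeasible
  {1, 2, 4}: w = 14 > 8, infeasible
  {1, 3, 4}: w = 15 > 8, infeasible
  {2, 3, 4}: w = 16 > 8, infeasible
  {1, 2, 3, 4}: w = 21 > 8, infeasible
Best feasible subset: items [1, 4]
Total weight: 8 <= 8, total value: 16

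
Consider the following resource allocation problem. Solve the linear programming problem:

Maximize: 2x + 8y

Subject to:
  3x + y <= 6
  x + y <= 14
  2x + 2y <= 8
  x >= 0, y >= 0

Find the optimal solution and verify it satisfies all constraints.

Feasible vertices: (0, 0), (0, 4), (1, 3), (2, 0)
Objective 2x + 8y at each vertex:
  (0, 0): 0
  (0, 4): 32
  (1, 3): 26
  (2, 0): 4
Maximum is 32 at (0, 4).
Verify constraints at (x, y) = (0, 4):
  3*0 + 1*4 = 4 <= 6
  1*0 + 1*4 = 4 <= 14
  2*0 + 2*4 = 8 <= 8 (active)
  x = 0 >= 0, y = 4 >= 0. All constraints satisfied.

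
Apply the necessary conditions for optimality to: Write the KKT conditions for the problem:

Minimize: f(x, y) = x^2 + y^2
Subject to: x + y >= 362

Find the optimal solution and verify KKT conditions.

KKT conditions for min x^2 + y^2 s.t. x + y >= 362:
Stationarity: 2x = mu, 2y = mu
So x = y = mu/2.
Complementary slackness: mu*(x + y - 362) = 0
Primal feasibility: x + y >= 362; dual feasibility: mu >= 0
If mu = 0 then x = y = 0, but 0 + 0 < 362 is infeasible, so the constraint is active.
Constraint active: x + y = 2*(mu/2) = 362 => mu = 362
x = y = 181, f = 65522
Verify: stationarity 2*181 = 362 = mu; primal 181 + 181 = 362 >= 362; dual mu = 362 >= 0; complementary slackness 362*(362 - 362) = 0. All KKT conditions hold.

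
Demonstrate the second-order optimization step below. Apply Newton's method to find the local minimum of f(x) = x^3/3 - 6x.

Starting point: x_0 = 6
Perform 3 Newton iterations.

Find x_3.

f(x) = x^3/3 - 6x
f'(x) = x^2 - 6, f''(x) = 2x
Newton update: x_{n+1} = x_n - (x_n^2 - 6)/(2*x_n)
Step 1: x_0 = 6, f'=30, f''=12, x_1 = 7/2
Step 2: x_1 = 7/2, f'=25/4, f''=7, x_2 = 73/28
Step 3: x_2 = 73/28, f'=625/784, f''=73/14, x_3 = 10033/4088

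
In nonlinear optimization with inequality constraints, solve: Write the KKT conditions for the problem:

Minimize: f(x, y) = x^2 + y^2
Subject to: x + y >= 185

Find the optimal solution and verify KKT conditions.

KKT conditions for min x^2 + y^2 s.t. x + y >= 185:
Stationarity: 2x = mu, 2y = mu
So x = y = mu/2.
Complementary slackness: mu*(x + y - 185) = 0
Primal feasibility: x + y >= 185; dual feasibility: mu >= 0
If mu = 0 then x = y = 0, but 0 + 0 < 185 is infeasible, so the constraint is active.
Constraint active: x + y = 2*(mu/2) = 185 => mu = 185
x = y = 185/2, f = 34225/2
Verify: stationarity 2*(185/2) = 185 = mu; primal 185/2 + 185/2 = 185 >= 185; dual mu = 185 >= 0; complementary slackness 185*(185 - 185) = 0. All KKT conditions hold.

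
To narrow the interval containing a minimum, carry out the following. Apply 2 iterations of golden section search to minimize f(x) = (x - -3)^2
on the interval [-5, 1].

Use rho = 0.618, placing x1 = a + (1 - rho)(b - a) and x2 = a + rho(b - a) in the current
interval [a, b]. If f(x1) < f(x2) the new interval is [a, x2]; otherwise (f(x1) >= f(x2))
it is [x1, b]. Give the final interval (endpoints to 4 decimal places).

Golden section search for min of f(x) = (x - -3)^2 on [-5, 1].
Each step: x1 = a + (1 - rho)(b - a), x2 = a + rho(b - a); if f(x1) < f(x2) keep [a, x2], otherwise keep [x1, b].
Step 1: [-5.0000, 1.0000], x1=-2.7080 (f=0.0853), x2=-1.2920 (f=2.9173); f(x1) < f(x2) => keep [-5.0000, -1.2920]
Step 2: [-5.0000, -1.2920], x1=-3.5835 (f=0.3405), x2=-2.7085 (f=0.0850); f(x1) > f(x2) => keep [-3.5835, -1.2920]
Final interval: [-3.5835, -1.2920]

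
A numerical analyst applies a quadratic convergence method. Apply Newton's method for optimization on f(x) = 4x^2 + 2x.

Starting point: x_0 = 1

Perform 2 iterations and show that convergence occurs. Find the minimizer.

f(x) = 4x^2 + 2x, f'(x) = 8x + (2), f''(x) = 8
Step 1: f'(1) = 10, x_1 = 1 - 10/8 = -1/4
Step 2: f'(-1/4) = 0, x_2 = -1/4 (converged)
Newton's method converges in 1 step for quadratics.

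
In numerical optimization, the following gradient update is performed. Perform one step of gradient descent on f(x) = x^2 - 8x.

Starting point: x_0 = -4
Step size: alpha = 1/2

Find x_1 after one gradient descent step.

f(x) = x^2 - 8x
f'(x) = 2x - 8
f'(-4) = 2*-4 + (-8) = -16
x_1 = x_0 - alpha * f'(x_0) = -4 - 1/2 * -16 = 4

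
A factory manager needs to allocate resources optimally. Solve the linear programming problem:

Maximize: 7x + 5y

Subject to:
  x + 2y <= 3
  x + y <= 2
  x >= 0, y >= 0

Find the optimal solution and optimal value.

Feasible vertices: (0, 0), (0, 3/2), (1, 1), (2, 0)
Objective 7x + 5y at each:
  (0, 0): 0
  (0, 3/2): 15/2
  (1, 1): 12
  (2, 0): 14
Maximum is 14 at (2, 0).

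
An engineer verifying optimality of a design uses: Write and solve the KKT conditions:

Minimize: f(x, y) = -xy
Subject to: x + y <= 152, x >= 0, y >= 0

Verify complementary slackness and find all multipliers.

Problem: min -xy s.t. x + y <= 152 (multiplier lambda), x >= 0 (mu_x), y >= 0 (mu_y)
KKT stationarity: -y + lambda - mu_x = 0, -x + lambda - mu_y = 0, with lambda, mu_x, mu_y >= 0
Complementary slackness: lambda*(x + y - 152) = 0, mu_x*x = 0, mu_y*y = 0
If lambda = 0: y = -mu_x <= 0 and x = -mu_y <= 0 force x = y = 0 with f = 0; but x = y = 76 is feasible with f = -5776 < 0, so this is not the minimum. Hence lambda > 0 and x + y = 152.
Try x > 0, y > 0 (so mu_x = mu_y = 0): y = lambda, x = lambda => x = y = lambda
x + y = 152 => 2*lambda = 152 => lambda = 76
x* = y* = 76 > 0, consistent with mu_x = mu_y = 0.
(Any feasible point with x = 0 or y = 0 has f = 0 > -5776, so the minimum is not on those boundaries.)
min(-xy) = -5776 (i.e. max xy = 5776)
Multipliers: lambda = 76, mu_x = 0, mu_y = 0
Complementary slackness: lambda*(x + y - 152) = 76*(76 + 76 - 152) = 0, mu_x*x = 0*76 = 0, mu_y*y = 0*76 = 0. Satisfied.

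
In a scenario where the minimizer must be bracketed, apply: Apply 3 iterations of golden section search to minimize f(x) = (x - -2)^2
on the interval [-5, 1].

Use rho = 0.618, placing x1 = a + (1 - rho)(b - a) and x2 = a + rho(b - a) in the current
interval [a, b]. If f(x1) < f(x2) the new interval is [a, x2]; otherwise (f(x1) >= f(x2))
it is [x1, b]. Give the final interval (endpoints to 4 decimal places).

Golden section search for min of f(x) = (x - -2)^2 on [-5, 1].
Each step: x1 = a + (1 - rho)(b - a), x2 = a + rho(b - a); if f(x1) < f(x2) keep [a, x2], otherwise keep [x1, b].
Step 1: [-5.0000, 1.0000], x1=-2.7080 (f=0.5013), x2=-1.2920 (f=0.5013); f(x1) = f(x2) (tie, not '<') => keep [-2.7080, 1.0000]
Step 2: [-2.7080, 1.0000], x1=-1.2915 (f=0.5019), x2=-0.4165 (f=2.5076); f(x1) < f(x2) => keep [-2.7080, -0.4165]
Step 3: [-2.7080, -0.4165], x1=-1.8326 (f=0.0280), x2=-1.2918 (f=0.5015); f(x1) < f(x2) => keep [-2.7080, -1.2918]
Final interval: [-2.7080, -1.2918]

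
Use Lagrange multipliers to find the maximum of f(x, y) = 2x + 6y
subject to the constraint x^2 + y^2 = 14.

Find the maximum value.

Set up Lagrange conditions: grad f = lambda * grad g
  2 = 2*lambda*x
  6 = 2*lambda*y
From these: x/y = 2/6, so x = 2t, y = 6t for some t.
Substitute into constraint: (2t)^2 + (6t)^2 = 14
  t^2 * 40 = 14
  t = sqrt(14/40)
Maximum = 2*x + 6*y = (2^2 + 6^2)*t = 40 * sqrt(14/40) = sqrt(560)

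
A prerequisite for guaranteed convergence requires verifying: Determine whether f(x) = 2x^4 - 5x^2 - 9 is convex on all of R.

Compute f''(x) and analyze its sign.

f(x) = 2x^4 - 5x^2 - 9
f'(x) = 8x^3 + -10x
f''(x) = 24x^2 + -10
f''(0) = -10 < 0, so not convex near x = 0
Therefore, f is not globally convex on R.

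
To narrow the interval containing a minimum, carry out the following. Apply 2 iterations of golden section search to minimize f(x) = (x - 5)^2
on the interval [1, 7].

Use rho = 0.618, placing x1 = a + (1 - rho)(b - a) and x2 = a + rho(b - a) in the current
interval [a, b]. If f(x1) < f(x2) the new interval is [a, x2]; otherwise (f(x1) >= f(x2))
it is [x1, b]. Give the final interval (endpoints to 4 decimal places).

Golden section search for min of f(x) = (x - 5)^2 on [1, 7].
Each step: x1 = a + (1 - rho)(b - a), x2 = a + rho(b - a); if f(x1) < f(x2) keep [a, x2], otherwise keep [x1, b].
Step 1: [1.0000, 7.0000], x1=3.2920 (f=2.9173), x2=4.7080 (f=0.0853); f(x1) > f(x2) => keep [3.2920, 7.0000]
Step 2: [3.2920, 7.0000], x1=4.7085 (f=0.0850), x2=5.5835 (f=0.3405); f(x1) < f(x2) => keep [3.2920, 5.5835]
Final interval: [3.2920, 5.5835]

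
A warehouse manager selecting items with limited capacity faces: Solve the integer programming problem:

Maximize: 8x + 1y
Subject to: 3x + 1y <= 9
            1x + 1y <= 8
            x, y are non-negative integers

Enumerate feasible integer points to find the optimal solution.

Constraint 1: 3x + 1y <= 9
Constraint 2: 1x + 1y <= 8
Feasible x range (need y >= 0): 0 <= x <= min(9/3, 8/1) => x in {0, ..., 3}.
Enumerate feasible integer points row by row (the coefficient of y is 1 > 0, so for each x the largest feasible y gives the best value):
  x = 0: y <= min((9 - 3*0)/1, (8 - 1*0)/1) => y in {0, ..., 8}; best 8*0 + 1*8 = 8
  x = 1: y <= min((9 - 3*1)/1, (8 - 1*1)/1) => y in {0, ..., 6}; best 8*1 + 1*6 = 14
  x = 2: y <= min((9 - 3*2)/1, (8 - 1*2)/1) => y in {0, ..., 3}; best 8*2 + 1*3 = 19
  x = 3: y <= min((9 - 3*3)/1, (8 - 1*3)/1) => y in {0}; best 8*3 + 1*0 = 24
The maximum 8x + 1y = 24 is achieved at x = 3, y = 0.
Check: 3*3 + 1*0 = 9 <= 9 and 1*3 + 1*0 = 3 <= 8.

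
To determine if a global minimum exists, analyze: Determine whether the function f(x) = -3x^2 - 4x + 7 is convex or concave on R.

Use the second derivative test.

f(x) = -3x^2 - 4x + 7
f'(x) = -6x - 4
f''(x) = -6
Since f''(x) = -6 < 0 for all x, f is concave on R.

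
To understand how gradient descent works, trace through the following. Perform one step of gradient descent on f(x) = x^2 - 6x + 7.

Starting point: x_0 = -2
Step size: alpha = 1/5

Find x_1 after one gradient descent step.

f(x) = x^2 - 6x + 7
f'(x) = 2x - 6
f'(-2) = 2*-2 + (-6) = -10
x_1 = x_0 - alpha * f'(x_0) = -2 - 1/5 * -10 = 0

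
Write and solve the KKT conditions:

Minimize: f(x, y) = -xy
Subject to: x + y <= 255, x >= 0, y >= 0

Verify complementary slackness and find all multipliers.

Problem: min -xy s.t. x + y <= 255 (multiplier lambda), x >= 0 (mu_x), y >= 0 (mu_y)
KKT stationarity: -y + lambda - mu_x = 0, -x + lambda - mu_y = 0, with lambda, mu_x, mu_y >= 0
Complementary slackness: lambda*(x + y - 255) = 0, mu_x*x = 0, mu_y*y = 0
If lambda = 0: y = -mu_x <= 0 and x = -mu_y <= 0 force x = y = 0 with f = 0; but x = y = 255/2 is feasible with f = -65025/4 < 0, so this is not the minimum. Hence lambda > 0 and x + y = 255.
Try x > 0, y > 0 (so mu_x = mu_y = 0): y = lambda, x = lambda => x = y = lambda
x + y = 255 => 2*lambda = 255 => lambda = 255/2
x* = y* = 255/2 > 0, consistent with mu_x = mu_y = 0.
(Any feasible point with x = 0 or y = 0 has f = 0 > -65025/4, so the minimum is not on those boundaries.)
min(-xy) = -65025/4 (i.e. max xy = 65025/4)
Multipliers: lambda = 255/2, mu_x = 0, mu_y = 0
Complementary slackness: lambda*(x + y - 255) = 255/2*(255/2 + 255/2 - 255) = 0, mu_x*x = 0*255/2 = 0, mu_y*y = 0*255/2 = 0. Satisfied.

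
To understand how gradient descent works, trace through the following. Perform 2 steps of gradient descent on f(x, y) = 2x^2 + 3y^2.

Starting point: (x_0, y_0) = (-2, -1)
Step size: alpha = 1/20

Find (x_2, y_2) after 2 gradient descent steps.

f(x,y) = 2x^2 + 3y^2
grad_x = 4x + 0y, grad_y = 6y + 0x
Step 1: grad = (-8, -6), (-8/5, -7/10)
Step 2: grad = (-32/5, -21/5), (-32/25, -49/100)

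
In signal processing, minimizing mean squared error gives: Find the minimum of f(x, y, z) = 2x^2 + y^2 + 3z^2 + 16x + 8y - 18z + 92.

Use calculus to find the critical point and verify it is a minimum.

f(x,y,z) = 2x^2 + y^2 + 3z^2 + 16x + 8y - 18z + 92
df/dx = 4x + (16) = 0 => x = -4
df/dy = 2y + (8) = 0 => y = -4
df/dz = 6z + (-18) = 0 => z = 3
f(-4,-4,3) = 2*(-4)^2 + 1*(-4)^2 + 3*(3)^2 + 16*(-4) + 8*(-4) + -18*(3) + 92 = 17
Hessian is diagonal with entries 4, 2, 6 > 0, confirmed minimum.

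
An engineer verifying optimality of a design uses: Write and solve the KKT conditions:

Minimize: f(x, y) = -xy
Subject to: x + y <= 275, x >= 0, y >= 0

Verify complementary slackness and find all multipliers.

Problem: min -xy s.t. x + y <= 275 (multiplier lambda), x >= 0 (mu_x), y >= 0 (mu_y)
KKT stationarity: -y + lambda - mu_x = 0, -x + lambda - mu_y = 0, with lambda, mu_x, mu_y >= 0
Complementary slackness: lambda*(x + y - 275) = 0, mu_x*x = 0, mu_y*y = 0
If lambda = 0: y = -mu_x <= 0 and x = -mu_y <= 0 force x = y = 0 with f = 0; but x = y = 275/2 is feasible with f = -75625/4 < 0, so this is not the minimum. Hence lambda > 0 and x + y = 275.
Try x > 0, y > 0 (so mu_x = mu_y = 0): y = lambda, x = lambda => x = y = lambda
x + y = 275 => 2*lambda = 275 => lambda = 275/2
x* = y* = 275/2 > 0, consistent with mu_x = mu_y = 0.
(Any feasible point with x = 0 or y = 0 has f = 0 > -75625/4, so the minimum is not on those boundaries.)
min(-xy) = -75625/4 (i.e. max xy = 75625/4)
Multipliers: lambda = 275/2, mu_x = 0, mu_y = 0
Complementary slackness: lambda*(x + y - 275) = 275/2*(275/2 + 275/2 - 275) = 0, mu_x*x = 0*275/2 = 0, mu_y*y = 0*275/2 = 0. Satisfied.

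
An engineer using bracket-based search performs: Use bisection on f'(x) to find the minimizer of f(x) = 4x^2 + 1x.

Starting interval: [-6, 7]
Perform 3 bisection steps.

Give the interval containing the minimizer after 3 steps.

Finding critical point of f(x) = 4x^2 + 1x using bisection on f'(x) = 8x + 1.
f'(x) = 0 when x = -1/8.
Starting interval: [-6, 7]
Step 1: mid = 1/2, f'(mid) = 5, new interval = [-6, 1/2]
Step 2: mid = -11/4, f'(mid) = -21, new interval = [-11/4, 1/2]
Step 3: mid = -9/8, f'(mid) = -8, new interval = [-9/8, 1/2]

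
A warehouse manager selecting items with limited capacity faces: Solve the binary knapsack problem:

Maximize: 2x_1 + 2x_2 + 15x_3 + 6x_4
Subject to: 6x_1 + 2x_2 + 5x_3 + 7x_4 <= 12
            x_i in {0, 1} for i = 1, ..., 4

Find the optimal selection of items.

Items: item 1 (v=2, w=6), item 2 (v=2, w=2), item 3 (v=15, w=5), item 4 (v=6, w=7)
Capacity: 12
Checking all 16 subsets (w = total weight, v = total value):
  {}: w = 0, v = 0
  {1}: w = 6, v = 2
  {2}: w = 2, v = 2
  {3}: w = 5, v = 15
  {4}: w = 7, v = 6
  {1, 2}: w = 8, v = 4
  {1, 3}: w = 11, v = 17
  {1, 4}: w = 13 > 12, infeasible
  {2, 3}: w = 7, v = 17
  {2, 4}: w = 9, v = 8
  {3, 4}: w = 12, v = 21
  {1, 2, 3}: w = 13 > 12, infeasible
  {1, 2, 4}: w = 15 > 12, infeasible
  {1, 3, 4}: w = 18 > 12, infeasible
  {2, 3, 4}: w = 14 > 12, infeasible
  {1, 2, 3, 4}: w = 20 > 12, infeasible
Best feasible subset: items [3, 4]
Total weight: 12 <= 12, total value: 21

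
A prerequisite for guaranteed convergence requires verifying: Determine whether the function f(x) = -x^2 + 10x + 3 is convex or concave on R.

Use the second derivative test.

f(x) = -x^2 + 10x + 3
f'(x) = -2x + 10
f''(x) = -2
Since f''(x) = -2 < 0 for all x, f is concave on R.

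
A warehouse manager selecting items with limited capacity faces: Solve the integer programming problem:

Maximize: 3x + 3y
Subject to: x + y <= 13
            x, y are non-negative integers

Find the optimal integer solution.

Objective: 3x + 3y, constraint: x + y <= 13
Coefficient of x is 3 >= coefficient of y is 3, so allocate the entire budget to x.
Optimal: x = 13, y = 0, value = 39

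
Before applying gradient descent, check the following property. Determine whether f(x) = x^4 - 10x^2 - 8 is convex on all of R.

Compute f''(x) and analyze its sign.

f(x) = x^4 - 10x^2 - 8
f'(x) = 4x^3 + -20x
f''(x) = 12x^2 + -20
f''(0) = -20 < 0, so not convex near x = 0
Therefore, f is not globally convex on R.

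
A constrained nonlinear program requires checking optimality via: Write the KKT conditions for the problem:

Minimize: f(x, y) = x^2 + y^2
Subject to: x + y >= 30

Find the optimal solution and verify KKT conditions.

KKT conditions for min x^2 + y^2 s.t. x + y >= 30:
Stationarity: 2x = mu, 2y = mu
So x = y = mu/2.
Complementary slackness: mu*(x + y - 30) = 0
Primal feasibility: x + y >= 30; dual feasibility: mu >= 0
If mu = 0 then x = y = 0, but 0 + 0 < 30 is infeasible, so the constraint is active.
Constraint active: x + y = 2*(mu/2) = 30 => mu = 30
x = y = 15, f = 450
Verify: stationarity 2*15 = 30 = mu; primal 15 + 15 = 30 >= 30; dual mu = 30 >= 0; complementary slackness 30*(30 - 30) = 0. All KKT conditions hold.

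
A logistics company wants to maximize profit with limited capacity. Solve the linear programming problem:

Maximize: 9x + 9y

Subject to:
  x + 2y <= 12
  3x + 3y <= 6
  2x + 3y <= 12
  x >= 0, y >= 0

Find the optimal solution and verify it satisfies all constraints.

Feasible vertices: (0, 0), (0, 2), (2, 0)
Objective 9x + 9y at each vertex:
  (0, 0): 0
  (0, 2): 18
  (2, 0): 18
Maximum is 18 at (0, 2).
Verify constraints at (x, y) = (0, 2):
  1*0 + 2*2 = 4 <= 12
  3*0 + 3*2 = 6 <= 6 (active)
  2*0 + 3*2 = 6 <= 12
  x = 0 >= 0, y = 2 >= 0. All constraints satisfied.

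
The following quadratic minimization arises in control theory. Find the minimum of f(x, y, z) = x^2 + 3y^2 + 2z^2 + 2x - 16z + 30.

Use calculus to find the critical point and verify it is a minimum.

f(x,y,z) = x^2 + 3y^2 + 2z^2 + 2x - 16z + 30
df/dx = 2x + (2) = 0 => x = -1
df/dy = 6y + (0) = 0 => y = 0
df/dz = 4z + (-16) = 0 => z = 4
f(-1,0,4) = 1*(-1)^2 + 3*(0)^2 + 2*(4)^2 + 2*(-1) + -16*(4) + 30 = -3
Hessian is diagonal with entries 2, 6, 4 > 0, confirmed minimum.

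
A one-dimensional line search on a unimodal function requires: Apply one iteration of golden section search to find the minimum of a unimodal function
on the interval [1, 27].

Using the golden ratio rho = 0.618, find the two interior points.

Golden section search on [1, 27].
Golden ratio rho = 0.618 (approx).
Interior points:
  x_1 = 1 + (1-0.618)*26 = 10.9320
  x_2 = 1 + 0.618*26 = 17.0680
Compare f(x_1) and f(x_2) to determine which subinterval to keep.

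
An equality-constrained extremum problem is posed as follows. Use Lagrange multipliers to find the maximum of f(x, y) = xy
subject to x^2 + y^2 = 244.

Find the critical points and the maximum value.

Lagrange conditions: y = 2*lambda*x and x = 2*lambda*y
If x = 0 then y = 0, violating the constraint, so x, y != 0.
Dividing: y/x = x/y => x^2 = y^2 => y = x or y = -x
Constraint: 2x^2 = 244 => x^2 = 122 => x = +/-sqrt(122)
Critical points: (sqrt(122), sqrt(122)), (-sqrt(122), -sqrt(122)), (sqrt(122), -sqrt(122)), (-sqrt(122), sqrt(122))
  y = x:  xy = x^2 = 122  at (sqrt(122), sqrt(122)) and (-sqrt(122), -sqrt(122))
  y = -x: xy = -x^2 = -122 at (sqrt(122), -sqrt(122)) and (-sqrt(122), sqrt(122))
Maximum xy = 122 at (sqrt(122), sqrt(122)) and (-sqrt(122), -sqrt(122))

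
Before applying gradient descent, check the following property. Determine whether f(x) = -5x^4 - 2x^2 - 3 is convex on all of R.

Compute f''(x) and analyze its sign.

f(x) = -5x^4 - 2x^2 - 3
f'(x) = -20x^3 + -4x
f''(x) = -60x^2 + -4
f''(x) = -60x^2 + -4 <= -4 < 0 for all x
Therefore, f is concave on R.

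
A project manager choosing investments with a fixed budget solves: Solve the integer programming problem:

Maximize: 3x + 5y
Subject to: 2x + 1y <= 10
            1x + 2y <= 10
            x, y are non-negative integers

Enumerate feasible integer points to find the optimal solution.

Constraint 1: 2x + 1y <= 10
Constraint 2: 1x + 2y <= 10
Feasible x range (need y >= 0): 0 <= x <= min(10/2, 10/1) => x in {0, ..., 5}.
Enumerate feasible integer points row by row (the coefficient of y is 5 > 0, so for each x the largest feasible y gives the best value):
  x = 0: y <= min((10 - 2*0)/1, (10 - 1*0)/2) => y in {0, ..., 5}; best 3*0 + 5*5 = 25
  x = 1: y <= min((10 - 2*1)/1, (10 - 1*1)/2) => y in {0, ..., 4}; best 3*1 + 5*4 = 23
  x = 2: y <= min((10 - 2*2)/1, (10 - 1*2)/2) => y in {0, ..., 4}; best 3*2 + 5*4 = 26
  x = 3: y <= min((10 - 2*3)/1, (10 - 1*3)/2) => y in {0, ..., 3}; best 3*3 + 5*3 = 24
  x = 4: y <= min((10 - 2*4)/1, (10 - 1*4)/2) => y in {0, ..., 2}; best 3*4 + 5*2 = 22
  x = 5: y <= min((10 - 2*5)/1, (10 - 1*5)/2) => y in {0}; best 3*5 + 5*0 = 15
The maximum 3x + 5y = 26 is achieved at x = 2, y = 4.
Check: 2*2 + 1*4 = 8 <= 10 and 1*2 + 2*4 = 10 <= 10.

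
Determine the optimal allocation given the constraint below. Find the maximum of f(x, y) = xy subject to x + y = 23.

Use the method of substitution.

Substitute y = 23 - x into f(x,y) = xy:
g(x) = x(23 - x) = 23x - x^2
g'(x) = 23 - 2x = 0  =>  x = 23/2
y = 23 - 23/2 = 23/2
Maximum value = (23/2) * (23/2) = 529/4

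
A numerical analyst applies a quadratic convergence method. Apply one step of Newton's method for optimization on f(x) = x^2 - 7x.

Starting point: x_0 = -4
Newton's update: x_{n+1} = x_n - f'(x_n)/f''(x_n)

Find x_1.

f(x) = x^2 - 7x
f'(x) = 2x + (-7), f''(x) = 2
Newton step: x_1 = x_0 - f'(x_0)/f''(x_0)
f'(-4) = -15
x_1 = -4 - -15/2 = 7/2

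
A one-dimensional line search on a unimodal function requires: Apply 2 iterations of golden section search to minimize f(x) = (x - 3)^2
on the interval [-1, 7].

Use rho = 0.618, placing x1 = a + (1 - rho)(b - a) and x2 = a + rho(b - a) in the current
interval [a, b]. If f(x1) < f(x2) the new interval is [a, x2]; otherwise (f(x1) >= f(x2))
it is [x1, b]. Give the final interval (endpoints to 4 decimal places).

Golden section search for min of f(x) = (x - 3)^2 on [-1, 7].
Each step: x1 = a + (1 - rho)(b - a), x2 = a + rho(b - a); if f(x1) < f(x2) keep [a, x2], otherwise keep [x1, b].
Step 1: [-1.0000, 7.0000], x1=2.0560 (f=0.8911), x2=3.9440 (f=0.8911); f(x1) = f(x2) (tie, not '<') => keep [2.0560, 7.0000]
Step 2: [2.0560, 7.0000], x1=3.9446 (f=0.8923), x2=5.1114 (f=4.4580); f(x1) < f(x2) => keep [2.0560, 5.1114]
Final interval: [2.0560, 5.1114]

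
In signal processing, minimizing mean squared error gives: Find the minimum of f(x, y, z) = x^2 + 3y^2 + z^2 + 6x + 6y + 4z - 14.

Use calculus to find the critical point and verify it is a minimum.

f(x,y,z) = x^2 + 3y^2 + z^2 + 6x + 6y + 4z - 14
df/dx = 2x + (6) = 0 => x = -3
df/dy = 6y + (6) = 0 => y = -1
df/dz = 2z + (4) = 0 => z = -2
f(-3,-1,-2) = 1*(-3)^2 + 3*(-1)^2 + 1*(-2)^2 + 6*(-3) + 6*(-1) + 4*(-2) + -14 = -30
Hessian is diagonal with entries 2, 6, 2 > 0, confirmed minimum.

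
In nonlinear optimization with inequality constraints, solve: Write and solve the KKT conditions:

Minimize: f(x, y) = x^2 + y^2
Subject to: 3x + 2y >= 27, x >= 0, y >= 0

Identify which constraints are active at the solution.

KKT conditions for min x^2 + y^2 s.t. 3x + 2y >= 27, x >= 0, y >= 0:
Stationarity: 2x = mu*3 + mu_x, 2y = mu*2 + mu_y, with mu, mu_x, mu_y >= 0
Complementary slackness: mu*(3x + 2y - 27) = 0, mu_x*x = 0, mu_y*y = 0
(0, 0) is infeasible (3*0 + 2*0 < 27), so if mu = 0 stationarity would force x = mu_x/2 >= 0, y = mu_y/2 >= 0 with mu_x*x = mu_y*y = 0, i.e. x = y = 0: contradiction. Hence mu > 0 and 3x + 2y = 27 is active.
Try x > 0, y > 0 (so mu_x = mu_y = 0): x = 3*mu/2, y = 2*mu/2
Substitute: 3*(3*mu/2) + 2*(2*mu/2) = 27
  mu*13/2 = 27 => mu = 54/13
x* = 81/13 > 0, y* = 54/13 > 0, consistent with mu_x = mu_y = 0.
f is convex and the constraints are linear, so this KKT point is the global minimum.
f* = 729/13
Active constraints: 3x + 2y >= 27 (holds with equality, mu = 54/13 > 0); x >= 0 and y >= 0 are inactive (mu_x = mu_y = 0).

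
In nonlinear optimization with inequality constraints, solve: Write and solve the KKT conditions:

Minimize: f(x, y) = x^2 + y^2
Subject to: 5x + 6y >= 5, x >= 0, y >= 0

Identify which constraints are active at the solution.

KKT conditions for min x^2 + y^2 s.t. 5x + 6y >= 5, x >= 0, y >= 0:
Stationarity: 2x = mu*5 + mu_x, 2y = mu*6 + mu_y, with mu, mu_x, mu_y >= 0
Complementary slackness: mu*(5x + 6y - 5) = 0, mu_x*x = 0, mu_y*y = 0
(0, 0) is infeasible (5*0 + 6*0 < 5), so if mu = 0 stationarity would force x = mu_x/2 >= 0, y = mu_y/2 >= 0 with mu_x*x = mu_y*y = 0, i.e. x = y = 0: contradiction. Hence mu > 0 and 5x + 6y = 5 is active.
Try x > 0, y > 0 (so mu_x = mu_y = 0): x = 5*mu/2, y = 6*mu/2
Substitute: 5*(5*mu/2) + 6*(6*mu/2) = 5
  mu*61/2 = 5 => mu = 10/61
x* = 25/61 > 0, y* = 30/61 > 0, consistent with mu_x = mu_y = 0.
f is convex and the constraints are linear, so this KKT point is the global minimum.
f* = 25/61
Active constraints: 5x + 6y >= 5 (holds with equality, mu = 10/61 > 0); x >= 0 and y >= 0 are inactive (mu_x = mu_y = 0).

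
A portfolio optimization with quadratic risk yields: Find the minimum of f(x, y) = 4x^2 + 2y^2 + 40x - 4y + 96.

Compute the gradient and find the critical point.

f(x,y) = 4x^2 + 2y^2 + 40x - 4y + 96
df/dx = 8x + (40) = 0  =>  x = -5
df/dy = 4y + (-4) = 0  =>  y = 1
f(-5, 1) = 4*(-5)^2 + 2*(1)^2 + 40*(-5) + -4*(1) + 96 = -6
Hessian is diagonal with entries 8, 4 > 0, so this is a minimum.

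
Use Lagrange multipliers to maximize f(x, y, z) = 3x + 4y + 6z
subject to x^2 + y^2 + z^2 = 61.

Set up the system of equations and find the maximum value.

Lagrange conditions: 3 = 2*lambda*x, 4 = 2*lambda*y, 6 = 2*lambda*z
So x:3 = y:4 = z:6, i.e. x = 3t, y = 4t, z = 6t
Constraint: t^2*(3^2 + 4^2 + 6^2) = 61
  t^2 * 61 = 61  =>  t = sqrt(1)
Maximum = 3*3t + 4*4t + 6*6t = 61*sqrt(1) = 61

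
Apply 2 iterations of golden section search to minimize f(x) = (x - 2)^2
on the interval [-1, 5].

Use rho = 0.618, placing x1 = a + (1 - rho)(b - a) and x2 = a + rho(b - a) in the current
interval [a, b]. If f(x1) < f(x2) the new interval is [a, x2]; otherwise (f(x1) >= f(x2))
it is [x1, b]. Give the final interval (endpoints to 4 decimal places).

Golden section search for min of f(x) = (x - 2)^2 on [-1, 5].
Each step: x1 = a + (1 - rho)(b - a), x2 = a + rho(b - a); if f(x1) < f(x2) keep [a, x2], otherwise keep [x1, b].
Step 1: [-1.0000, 5.0000], x1=1.2920 (f=0.5013), x2=2.7080 (f=0.5013); f(x1) = f(x2) (tie, not '<') => keep [1.2920, 5.0000]
Step 2: [1.2920, 5.0000], x1=2.7085 (f=0.5019), x2=3.5835 (f=2.5076); f(x1) < f(x2) => keep [1.2920, 3.5835]
Final interval: [1.2920, 3.5835]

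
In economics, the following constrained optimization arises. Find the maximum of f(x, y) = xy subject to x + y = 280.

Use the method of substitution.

Substitute y = 280 - x into f(x,y) = xy:
g(x) = x(280 - x) = 280x - x^2
g'(x) = 280 - 2x = 0  =>  x = 140
y = 280 - 140 = 140
Maximum value = 140 * 140 = 19600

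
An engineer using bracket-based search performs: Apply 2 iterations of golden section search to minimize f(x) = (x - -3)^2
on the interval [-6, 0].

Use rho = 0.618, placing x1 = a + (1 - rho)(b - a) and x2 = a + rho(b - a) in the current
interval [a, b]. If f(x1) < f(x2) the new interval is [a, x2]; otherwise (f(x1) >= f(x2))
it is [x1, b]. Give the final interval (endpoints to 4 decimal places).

Golden section search for min of f(x) = (x - -3)^2 on [-6, 0].
Each step: x1 = a + (1 - rho)(b - a), x2 = a + rho(b - a); if f(x1) < f(x2) keep [a, x2], otherwise keep [x1, b].
Step 1: [-6.0000, 0.0000], x1=-3.7080 (f=0.5013), x2=-2.2920 (f=0.5013); f(x1) = f(x2) (tie, not '<') => keep [-3.7080, 0.0000]
Step 2: [-3.7080, 0.0000], x1=-2.2915 (f=0.5019), x2=-1.4165 (f=2.5076); f(x1) < f(x2) => keep [-3.7080, -1.4165]
Final interval: [-3.7080, -1.4165]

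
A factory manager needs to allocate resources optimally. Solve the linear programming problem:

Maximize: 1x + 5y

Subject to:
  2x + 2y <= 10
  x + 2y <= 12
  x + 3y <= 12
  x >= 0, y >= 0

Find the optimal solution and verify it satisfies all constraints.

Feasible vertices: (0, 0), (0, 4), (3/2, 7/2), (5, 0)
Objective 1x + 5y at each vertex:
  (0, 0): 0
  (0, 4): 20
  (3/2, 7/2): 19
  (5, 0): 5
Maximum is 20 at (0, 4).
Verify constraints at (x, y) = (0, 4):
  2*0 + 2*4 = 8 <= 10
  1*0 + 2*4 = 8 <= 12
  1*0 + 3*4 = 12 <= 12 (active)
  x = 0 >= 0, y = 4 >= 0. All constraints satisfied.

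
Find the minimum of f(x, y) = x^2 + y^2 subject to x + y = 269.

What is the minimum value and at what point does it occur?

Substitute y = 269 - x into f(x,y) = x^2 + y^2:
g(x) = x^2 + (269 - x)^2 = 2x^2 - 538x + 72361
g'(x) = 4x - 538 = 0  =>  x = 269/2
y = 269 - 269/2 = 269/2
Minimum value = (269/2)^2 + (269/2)^2 = 72361/2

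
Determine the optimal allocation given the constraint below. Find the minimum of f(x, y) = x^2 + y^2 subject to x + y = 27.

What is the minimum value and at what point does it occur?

Substitute y = 27 - x into f(x,y) = x^2 + y^2:
g(x) = x^2 + (27 - x)^2 = 2x^2 - 54x + 729
g'(x) = 4x - 54 = 0  =>  x = 27/2
y = 27 - 27/2 = 27/2
Minimum value = (27/2)^2 + (27/2)^2 = 729/2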